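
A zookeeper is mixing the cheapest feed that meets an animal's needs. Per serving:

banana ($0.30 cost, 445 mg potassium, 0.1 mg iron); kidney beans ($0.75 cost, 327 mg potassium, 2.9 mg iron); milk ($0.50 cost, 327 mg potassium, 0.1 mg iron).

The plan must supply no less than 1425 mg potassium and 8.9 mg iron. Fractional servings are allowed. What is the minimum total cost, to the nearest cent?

With two linear requirements the optimum uses one or two foods; enumerate the corners.
banana only: max(1425/445, 8.9/0.1) = 89 servings → $26.70.
kidney beans only: max(1425/327, 8.9/2.9) = 4.358 servings → $3.27.
milk only: max(1425/327, 8.9/0.1) = 89 servings → $44.50.
banana + kidney beans with both tight: 0.9717 servings and 3.035 servings → $2.57.
banana + milk with both targets exact would need a negative amount; discard.
kidney beans + milk with both tight: 3.023 servings and 1.335 servings → $2.93.
The minimum over all feasible corners is $2.57.

$2.57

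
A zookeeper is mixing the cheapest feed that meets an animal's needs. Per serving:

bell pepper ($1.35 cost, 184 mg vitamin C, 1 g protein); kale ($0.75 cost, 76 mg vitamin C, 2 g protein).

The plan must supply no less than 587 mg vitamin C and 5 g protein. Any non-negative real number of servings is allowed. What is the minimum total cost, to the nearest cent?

$4.53

An LP optimum is at a vertex; with two nutrient constraints at most two foods are used. Check each candidate.
bell pepper only: max(587/184, 5/1) = 5 servings → $6.75.
kale only: max(587/76, 5/2) = 7.724 servings → $5.79.
bell pepper + kale with both tight: 2.719 servings and 1.14 servings → $4.53.
So the least-cost plan costs $4.53.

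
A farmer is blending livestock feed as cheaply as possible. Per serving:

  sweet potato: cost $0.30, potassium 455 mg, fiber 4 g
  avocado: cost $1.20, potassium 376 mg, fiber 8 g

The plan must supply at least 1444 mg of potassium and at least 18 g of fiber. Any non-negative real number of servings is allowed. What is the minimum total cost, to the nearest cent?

Two binding constraints pin down two serving amounts, so the optimal mix uses at most two foods. The candidates are each food alone (scaled to the tighter of potassium/fiber) and each pair with both constraints tight.
sweet potato only: max(1444/455, 18/4) = 4.5 servings → $1.35.
avocado only: max(1444/376, 18/8) = 3.84 servings → $4.61.
sweet potato + avocado with both tight: 2.24 servings and 1.13 servings → $2.03.
The minimum over all feasible corners is $1.35.

$1.35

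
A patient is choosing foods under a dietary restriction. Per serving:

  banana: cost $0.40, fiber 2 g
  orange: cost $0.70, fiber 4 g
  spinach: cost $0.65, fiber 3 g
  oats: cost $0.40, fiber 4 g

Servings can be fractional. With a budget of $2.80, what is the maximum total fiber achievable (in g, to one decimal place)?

28.0 g

Fiber per dollar: oats 10, orange 5.714, banana 5, spinach 4.615.
With no serving limits, spend the whole cost allowance on oats: $2.80 / $0.40 × 4 g = 28.0 g.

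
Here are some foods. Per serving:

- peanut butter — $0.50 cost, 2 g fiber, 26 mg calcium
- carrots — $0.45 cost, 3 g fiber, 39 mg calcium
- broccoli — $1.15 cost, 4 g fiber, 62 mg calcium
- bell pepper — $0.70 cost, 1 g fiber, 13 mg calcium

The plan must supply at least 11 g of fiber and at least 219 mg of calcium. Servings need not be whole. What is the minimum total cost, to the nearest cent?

$2.53

peanut butter only: max(11/2, 219/26) = 8.423 servings → $4.21.
carrots only: max(11/3, 219/39) = 5.615 servings → $2.53.
broccoli only: max(11/4, 219/62) = 3.532 servings → $4.06.
bell pepper only: max(11/1, 219/13) = 16.85 servings → $11.79.
peanut butter + carrots (both tight): parallel constraints — no distinct corner.
peanut butter + broccoli: intersection lies outside the first quadrant.
peanut butter + bell pepper (both tight): parallel constraints — no distinct corner.
carrots + broccoli with both targets exact would need a negative amount; discard.
carrots + bell pepper (both tight): parallel constraints — no distinct corner.
broccoli + bell pepper: the both-tight solution has a negative serving — not a feasible corner.
So the least-cost plan costs $2.53.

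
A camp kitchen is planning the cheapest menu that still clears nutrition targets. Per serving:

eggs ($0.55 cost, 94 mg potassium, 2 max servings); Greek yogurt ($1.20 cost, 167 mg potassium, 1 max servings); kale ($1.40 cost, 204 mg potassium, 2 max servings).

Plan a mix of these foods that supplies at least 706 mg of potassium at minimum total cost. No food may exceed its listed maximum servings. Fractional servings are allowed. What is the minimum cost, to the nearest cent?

Cost per mg of potassium: eggs $0.0059, kale $0.0069, Greek yogurt $0.0072.
Take 2 servings of eggs: +188.0 mg potassium for $1.10 (total $1.10, still need 518.0 mg).
Take 2 servings of kale: +408.0 mg potassium for $2.80 (total $3.90, still need 110.0 mg).
Take 0.6587 servings of Greek yogurt: +110.0 mg potassium for $0.79 (total $4.69, still need 0.0 mg).
Greedy by cheapest-per-mg is optimal for a single linear constraint, so the minimum cost is $4.69.

$4.69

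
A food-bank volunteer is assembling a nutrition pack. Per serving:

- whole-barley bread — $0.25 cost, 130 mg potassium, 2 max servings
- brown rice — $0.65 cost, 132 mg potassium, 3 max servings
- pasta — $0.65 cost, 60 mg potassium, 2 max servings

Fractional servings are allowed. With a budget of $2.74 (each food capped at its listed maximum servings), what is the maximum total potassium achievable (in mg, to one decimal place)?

Potassium per dollar: whole-barley bread 520, brown rice 203.1, pasta 92.31.
Take 2 servings of whole-barley bread: spends $0.50, +260.0 mg potassium (running total 260.0 mg).
Take 3 servings of brown rice: spends $1.95, +396.0 mg potassium (running total 656.0 mg).
Take 0.4462 servings of pasta: spends $0.29, +26.8 mg potassium (running total 682.8 mg).
Greedy by best ratio exhausts the cost allowance optimally: 682.8 mg.

682.8 mg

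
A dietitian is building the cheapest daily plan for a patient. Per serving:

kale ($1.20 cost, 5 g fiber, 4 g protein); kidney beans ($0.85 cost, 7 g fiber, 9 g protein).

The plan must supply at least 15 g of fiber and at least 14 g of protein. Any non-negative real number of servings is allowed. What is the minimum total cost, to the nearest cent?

$1.82

kale only: max(15/5, 14/4) = 3.5 servings → $4.20.
kidney beans only: max(15/7, 14/9) = 2.143 servings → $1.82.
kale + kidney beans with both tight: 2.176 servings and 0.5882 servings → $3.11.
Cheapest feasible corner: $1.82.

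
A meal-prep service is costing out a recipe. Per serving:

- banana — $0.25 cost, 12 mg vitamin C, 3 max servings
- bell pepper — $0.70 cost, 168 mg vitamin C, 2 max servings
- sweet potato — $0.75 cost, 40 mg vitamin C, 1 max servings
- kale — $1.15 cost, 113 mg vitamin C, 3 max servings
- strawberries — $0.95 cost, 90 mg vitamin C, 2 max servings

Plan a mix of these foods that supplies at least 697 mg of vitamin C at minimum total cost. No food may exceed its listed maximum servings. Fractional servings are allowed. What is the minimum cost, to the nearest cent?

Cost per mg of vitamin C: bell pepper $0.0042, kale $0.0102, strawberries $0.0106, sweet potato $0.0187, banana $0.0208.
Take 2 servings of bell pepper: +336.0 mg vitamin C for $1.40 (total $1.40, still need 361.0 mg).
Take 3 servings of kale: +339.0 mg vitamin C for $3.45 (total $4.85, still need 22.0 mg).
Take 0.2444 servings of strawberries: +22.0 mg vitamin C for $0.23 (total $5.08, still need 0.0 mg).
Greedy by cheapest-per-mg is optimal for a single linear constraint, so the minimum cost is $5.08.

$5.08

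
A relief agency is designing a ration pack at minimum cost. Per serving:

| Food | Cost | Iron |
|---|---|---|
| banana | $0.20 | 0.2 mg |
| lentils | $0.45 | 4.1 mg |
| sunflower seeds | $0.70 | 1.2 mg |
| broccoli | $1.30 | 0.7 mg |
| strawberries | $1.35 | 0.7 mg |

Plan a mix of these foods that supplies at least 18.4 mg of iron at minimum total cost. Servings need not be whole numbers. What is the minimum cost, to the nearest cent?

$2.02

Cost per mg of iron: lentils $0.1098, sunflower seeds $0.5833, banana $1.0000, broccoli $1.8571, strawberries $1.9286.
With no serving limits, use only lentils: 18.4 mg / 4.1 mg = 4.488 servings × $0.45 = $2.02.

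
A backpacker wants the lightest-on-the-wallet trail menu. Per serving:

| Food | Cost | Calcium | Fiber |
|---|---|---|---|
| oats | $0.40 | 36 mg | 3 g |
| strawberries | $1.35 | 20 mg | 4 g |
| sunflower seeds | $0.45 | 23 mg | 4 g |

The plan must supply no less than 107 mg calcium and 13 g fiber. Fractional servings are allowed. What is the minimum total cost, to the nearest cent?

Check every corner: each single food scaled to meet both minima, and each pair solved so both constraints bind.
oats only: max(107/36, 13/3) = 4.333 servings → $1.73.
strawberries only: max(107/20, 13/4) = 5.35 servings → $7.22.
sunflower seeds only: max(107/23, 13/4) = 4.652 servings → $2.09.
oats + strawberries with both tight: 2 servings and 1.75 servings → $3.16.
oats + sunflower seeds with both tight: 1.72 servings and 1.96 servings → $1.57.
strawberries + sunflower seeds: intersection lies outside the first quadrant.
Cheapest feasible corner: $1.57.

$1.57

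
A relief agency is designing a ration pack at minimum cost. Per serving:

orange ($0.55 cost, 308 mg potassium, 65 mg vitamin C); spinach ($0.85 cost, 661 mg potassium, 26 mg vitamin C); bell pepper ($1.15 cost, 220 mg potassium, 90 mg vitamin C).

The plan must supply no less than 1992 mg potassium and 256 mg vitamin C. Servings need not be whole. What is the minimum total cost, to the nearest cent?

$3.08

An LP optimum is at a vertex; with two nutrient constraints at most two foods are used. Check each candidate.
orange only: max(1992/308, 256/65) = 6.468 servings → $3.56.
spinach only: max(1992/661, 256/26) = 9.846 servings → $8.37.
bell pepper only: max(1992/220, 256/90) = 9.055 servings → $10.41.
orange + spinach with both tight: 3.359 servings and 1.448 servings → $3.08.
orange + bell pepper with both targets exact would need a negative amount; discard.
spinach + bell pepper with both tight: 2.287 servings and 2.184 servings → $4.46.
Cheapest feasible corner: $3.08.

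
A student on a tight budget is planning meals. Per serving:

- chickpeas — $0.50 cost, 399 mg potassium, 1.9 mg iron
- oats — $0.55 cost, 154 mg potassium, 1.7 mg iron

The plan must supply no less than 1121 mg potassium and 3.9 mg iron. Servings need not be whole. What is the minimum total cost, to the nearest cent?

Check every corner: each single food scaled to meet both minima, and each pair solved so both constraints bind.
chickpeas only: max(1121/399, 3.9/1.9) = 2.81 servings → $1.40.
oats only: max(1121/154, 3.9/1.7) = 7.279 servings → $4.00.
chickpeas + oats with both targets exact would need a negative amount; discard.
The minimum over all feasible corners is $1.40.

$1.40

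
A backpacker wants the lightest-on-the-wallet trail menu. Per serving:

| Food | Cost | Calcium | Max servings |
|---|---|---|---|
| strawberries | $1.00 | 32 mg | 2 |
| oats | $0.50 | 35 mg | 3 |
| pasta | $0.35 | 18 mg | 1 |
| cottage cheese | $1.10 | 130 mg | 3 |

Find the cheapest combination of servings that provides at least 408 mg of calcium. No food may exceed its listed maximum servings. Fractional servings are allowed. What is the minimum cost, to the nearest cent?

$3.56

Cost per mg of calcium: cottage cheese $0.0085, oats $0.0143, pasta $0.0194, strawberries $0.0312.
Take 3 servings of cottage cheese: +390.0 mg calcium for $3.30 (total $3.30, still need 18.0 mg).
Take 0.5143 servings of oats: +18.0 mg calcium for $0.26 (total $3.56, still need 0.0 mg).
Filling from the cheapest source first is optimal under one linear minimum: $3.56.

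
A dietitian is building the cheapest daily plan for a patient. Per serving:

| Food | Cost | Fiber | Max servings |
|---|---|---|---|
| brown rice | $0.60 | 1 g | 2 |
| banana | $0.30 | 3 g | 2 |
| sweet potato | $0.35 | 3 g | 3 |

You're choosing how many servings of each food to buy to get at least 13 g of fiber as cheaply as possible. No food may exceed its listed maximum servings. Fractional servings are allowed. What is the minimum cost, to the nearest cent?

$1.42

Cost per g of fiber: banana $0.1000, sweet potato $0.1167, brown rice $0.6000.
Take 2 servings of banana: +6.0 g fiber for $0.60 (total $0.60, still need 7.0 g).
Take 2.333 servings of sweet potato: +7.0 g fiber for $0.82 (total $1.42, still need 0.0 g).
Filling from the cheapest source first is optimal under one linear minimum: $1.42.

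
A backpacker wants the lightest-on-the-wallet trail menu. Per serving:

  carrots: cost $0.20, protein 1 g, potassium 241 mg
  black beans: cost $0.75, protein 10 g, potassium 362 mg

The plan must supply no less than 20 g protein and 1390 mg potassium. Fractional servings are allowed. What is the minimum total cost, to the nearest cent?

An LP optimum is at a vertex; with two nutrient constraints at most two foods are used. Check each candidate.
carrots only: max(20/1, 1390/241) = 20 servings → $4.00.
black beans only: max(20/10, 1390/362) = 3.84 servings → $2.88.
carrots + black beans with both tight: 3.252 servings and 1.675 servings → $1.91.
The minimum over all feasible corners is $1.91.

$1.91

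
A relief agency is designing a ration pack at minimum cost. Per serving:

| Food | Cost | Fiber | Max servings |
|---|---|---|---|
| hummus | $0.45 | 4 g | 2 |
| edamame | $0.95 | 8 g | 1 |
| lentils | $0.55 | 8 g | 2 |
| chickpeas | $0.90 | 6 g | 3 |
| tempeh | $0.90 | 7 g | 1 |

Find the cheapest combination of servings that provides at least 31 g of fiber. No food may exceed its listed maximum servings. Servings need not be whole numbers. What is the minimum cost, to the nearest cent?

$2.83

Cost per g of fiber: lentils $0.0688, hummus $0.1125, edamame $0.1187, tempeh $0.1286, chickpeas $0.1500.
Take 2 servings of lentils: +16.0 g fiber for $1.10 (total $1.10, still need 15.0 g).
Take 2 servings of hummus: +8.0 g fiber for $0.90 (total $2.00, still need 7.0 g).
Take 0.875 servings of edamame: +7.0 g fiber for $0.83 (total $2.83, still need 0.0 g).
Greedy by cheapest-per-g is optimal for a single linear constraint, so the minimum cost is $2.83.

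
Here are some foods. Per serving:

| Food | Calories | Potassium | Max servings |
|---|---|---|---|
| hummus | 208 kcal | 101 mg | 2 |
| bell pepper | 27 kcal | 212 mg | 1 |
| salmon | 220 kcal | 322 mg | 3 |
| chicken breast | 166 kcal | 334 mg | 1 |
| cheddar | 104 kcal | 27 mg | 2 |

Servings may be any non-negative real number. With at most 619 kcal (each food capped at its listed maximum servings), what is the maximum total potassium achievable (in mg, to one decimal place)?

Potassium per kcal: bell pepper 7.852, chicken breast 2.012, salmon 1.464, hummus 0.4856, cheddar 0.2596.
Take 1 serving of bell pepper: uses 27 kcal, +212.0 mg potassium (running total 212.0 mg).
Take 1 serving of chicken breast: uses 166 kcal, +334.0 mg potassium (running total 546.0 mg).
Take 1.936 servings of salmon: uses 426 kcal, +623.5 mg potassium (running total 1169.5 mg).
Greedy by best ratio exhausts the calories allowance optimally: 1169.5 mg.

1169.5 mg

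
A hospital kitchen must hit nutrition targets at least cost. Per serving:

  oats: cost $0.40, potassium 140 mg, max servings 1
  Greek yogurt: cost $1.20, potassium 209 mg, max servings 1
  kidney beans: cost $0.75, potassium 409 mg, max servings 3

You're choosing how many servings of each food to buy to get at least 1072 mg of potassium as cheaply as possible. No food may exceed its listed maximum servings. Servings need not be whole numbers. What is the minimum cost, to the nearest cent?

Cost per mg of potassium: kidney beans $0.0018, oats $0.0029, Greek yogurt $0.0057.
Take 2.621 servings of kidney beans: +1072.0 mg potassium for $1.97 (total $1.97, still need 0.0 mg).
Filling from the cheapest source first is optimal under one linear minimum: $1.97.

$1.97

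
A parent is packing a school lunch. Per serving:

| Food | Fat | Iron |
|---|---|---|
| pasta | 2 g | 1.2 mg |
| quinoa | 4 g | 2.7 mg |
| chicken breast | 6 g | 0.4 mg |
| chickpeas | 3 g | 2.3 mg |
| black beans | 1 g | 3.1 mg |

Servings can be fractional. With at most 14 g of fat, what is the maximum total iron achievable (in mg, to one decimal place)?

43.4 mg

Iron per g fat: black beans 3.1, chickpeas 0.7667, quinoa 0.675, pasta 0.6, chicken breast 0.06667.
With no serving limits, spend the whole fat allowance on black beans: 14 g / 1 g × 3.1 mg = 43.4 mg.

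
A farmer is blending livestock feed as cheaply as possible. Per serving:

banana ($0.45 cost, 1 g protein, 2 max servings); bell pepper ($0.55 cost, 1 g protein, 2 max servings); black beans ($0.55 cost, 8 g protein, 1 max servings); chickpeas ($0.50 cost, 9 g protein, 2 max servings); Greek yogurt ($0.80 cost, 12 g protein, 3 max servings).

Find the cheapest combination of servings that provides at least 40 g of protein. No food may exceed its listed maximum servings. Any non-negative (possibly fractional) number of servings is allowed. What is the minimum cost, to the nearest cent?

Cost per g of protein: chickpeas $0.0556, Greek yogurt $0.0667, black beans $0.0688, banana $0.4500, bell pepper $0.5500.
Take 2 servings of chickpeas: +18.0 g protein for $1.00 (total $1.00, still need 22.0 g).
Take 1.833 servings of Greek yogurt: +22.0 g protein for $1.47 (total $2.47, still need 0.0 g).
Greedy by cheapest-per-g is optimal for a single linear constraint, so the minimum cost is $2.47.

$2.47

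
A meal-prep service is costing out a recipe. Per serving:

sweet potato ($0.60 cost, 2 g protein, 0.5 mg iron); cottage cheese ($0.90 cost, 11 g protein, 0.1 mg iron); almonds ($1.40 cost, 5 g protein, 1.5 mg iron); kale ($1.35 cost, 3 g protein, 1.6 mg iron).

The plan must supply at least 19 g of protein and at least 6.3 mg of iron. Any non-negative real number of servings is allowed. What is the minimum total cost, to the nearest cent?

$5.76

sweet potato only: max(19/2, 6.3/0.5) = 12.6 servings → $7.56.
cottage cheese only: max(19/11, 6.3/0.1) = 63 servings → $56.70.
almonds only: max(19/5, 6.3/1.5) = 4.2 servings → $5.88.
kale only: max(19/3, 6.3/1.6) = 6.333 servings → $8.55.
sweet potato + cottage cheese: intersection lies outside the first quadrant.
sweet potato + almonds: the both-tight solution has a negative serving — not a feasible corner.
sweet potato + kale with both tight: 6.765 servings and 1.824 servings → $6.52.
cottage cheese + almonds: intersection lies outside the first quadrant.
cottage cheese + kale with both tight: 0.6647 servings and 3.896 servings → $5.86.
almonds + kale with both tight: 3.286 servings and 0.8571 servings → $5.76.
So the least-cost plan costs $5.76.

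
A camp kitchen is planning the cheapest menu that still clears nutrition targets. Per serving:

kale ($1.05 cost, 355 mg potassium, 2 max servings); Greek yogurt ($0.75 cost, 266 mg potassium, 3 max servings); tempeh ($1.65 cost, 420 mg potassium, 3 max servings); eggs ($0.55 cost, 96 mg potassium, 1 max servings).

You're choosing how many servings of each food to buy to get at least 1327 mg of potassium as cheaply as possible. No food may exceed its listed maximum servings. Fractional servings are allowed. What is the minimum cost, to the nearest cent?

Cost per mg of potassium: Greek yogurt $0.0028, kale $0.0030, tempeh $0.0039, eggs $0.0057.
Take 3 servings of Greek yogurt: +798.0 mg potassium for $2.25 (total $2.25, still need 529.0 mg).
Take 1.49 servings of kale: +529.0 mg potassium for $1.56 (total $3.81, still need 0.0 mg).
Filling from the cheapest source first is optimal under one linear minimum: $3.81.

$3.81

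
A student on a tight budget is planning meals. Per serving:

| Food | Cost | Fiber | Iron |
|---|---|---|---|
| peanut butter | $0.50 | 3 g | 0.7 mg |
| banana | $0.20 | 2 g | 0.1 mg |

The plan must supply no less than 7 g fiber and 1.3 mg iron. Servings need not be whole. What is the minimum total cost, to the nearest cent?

peanut butter only: max(7/3, 1.3/0.7) = 2.333 servings → $1.17.
banana only: max(7/2, 1.3/0.1) = 13 servings → $2.60.
peanut butter + banana with both tight: 1.727 servings and 0.9091 servings → $1.05.
The minimum over all feasible corners is $1.05.

$1.05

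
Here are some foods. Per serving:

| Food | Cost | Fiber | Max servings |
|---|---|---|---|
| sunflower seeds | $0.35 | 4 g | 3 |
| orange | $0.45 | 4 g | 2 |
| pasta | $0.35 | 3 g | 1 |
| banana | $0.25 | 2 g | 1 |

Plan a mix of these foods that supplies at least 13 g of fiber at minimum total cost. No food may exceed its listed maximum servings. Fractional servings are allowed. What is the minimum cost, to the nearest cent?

Cost per g of fiber: sunflower seeds $0.0875, orange $0.1125, pasta $0.1167, banana $0.1250.
Take 3 servings of sunflower seeds: +12.0 g fiber for $1.05 (total $1.05, still need 1.0 g).
Take 0.25 servings of orange: +1.0 g fiber for $0.11 (total $1.16, still need 0.0 g).
Filling from the cheapest source first is optimal under one linear minimum: $1.16.

$1.16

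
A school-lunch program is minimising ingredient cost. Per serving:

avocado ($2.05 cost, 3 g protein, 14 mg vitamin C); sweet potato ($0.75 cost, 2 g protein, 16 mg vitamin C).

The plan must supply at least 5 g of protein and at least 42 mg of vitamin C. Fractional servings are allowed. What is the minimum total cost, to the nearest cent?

This is a tiny linear program; its minimum lies at a vertex of the feasible set. List the vertices and price them.
avocado only: max(5/3, 42/14) = 3 servings → $6.15.
sweet potato only: max(5/2, 42/16) = 2.625 servings → $1.97.
avocado + sweet potato: the both-tight solution has a negative serving — not a feasible corner.
So the least-cost plan costs $1.97.

$1.97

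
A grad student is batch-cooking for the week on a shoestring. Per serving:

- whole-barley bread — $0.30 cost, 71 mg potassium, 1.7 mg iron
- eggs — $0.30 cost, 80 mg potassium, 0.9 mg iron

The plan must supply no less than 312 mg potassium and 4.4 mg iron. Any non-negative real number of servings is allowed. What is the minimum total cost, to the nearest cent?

$1.20

At the optimum either one food covers both requirements or two foods hit both targets exactly; no other combination can be cheaper.
whole-barley bread only: max(312/71, 4.4/1.7) = 4.394 servings → $1.32.
eggs only: max(312/80, 4.4/0.9) = 4.889 servings → $1.47.
whole-barley bread + eggs with both tight: 0.9875 servings and 3.024 servings → $1.20.
Cheapest feasible corner: $1.20.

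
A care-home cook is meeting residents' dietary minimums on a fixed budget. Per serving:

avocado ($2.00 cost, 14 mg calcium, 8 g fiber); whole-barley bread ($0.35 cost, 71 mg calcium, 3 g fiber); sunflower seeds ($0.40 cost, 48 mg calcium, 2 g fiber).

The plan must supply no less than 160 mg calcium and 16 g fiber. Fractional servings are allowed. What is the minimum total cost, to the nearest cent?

$1.87

An LP optimum is at a vertex; with two nutrient constraints at most two foods are used. Check each candidate.
avocado only: max(160/14, 16/8) = 11.43 servings → $22.86.
whole-barley bread only: max(160/71, 16/3) = 5.333 servings → $1.87.
sunflower seeds only: max(160/48, 16/2) = 8 servings → $3.20.
avocado + whole-barley bread with both tight: 1.247 servings and 2.008 servings → $3.20.
avocado + sunflower seeds with both tight: 1.258 servings and 2.966 servings → $3.70.
whole-barley bread + sunflower seeds: the both-tight solution has a negative serving — not a feasible corner.
So the least-cost plan costs $1.87.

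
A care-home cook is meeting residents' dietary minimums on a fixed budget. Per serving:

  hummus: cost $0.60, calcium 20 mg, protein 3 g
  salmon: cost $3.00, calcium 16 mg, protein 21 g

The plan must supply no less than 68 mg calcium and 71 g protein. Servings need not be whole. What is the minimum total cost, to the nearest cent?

hummus only: max(68/20, 71/3) = 23.67 servings → $14.20.
salmon only: max(68/16, 71/21) = 4.25 servings → $12.75.
hummus + salmon with both tight: 0.7849 servings and 3.269 servings → $10.28.
The minimum over all feasible corners is $10.28.

$10.28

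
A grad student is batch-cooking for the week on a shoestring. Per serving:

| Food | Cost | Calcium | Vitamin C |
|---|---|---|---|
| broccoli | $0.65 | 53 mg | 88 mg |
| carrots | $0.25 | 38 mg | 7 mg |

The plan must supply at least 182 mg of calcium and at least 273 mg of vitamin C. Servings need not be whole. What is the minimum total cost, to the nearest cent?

A basic optimal solution has at most two foods positive. Try each food alone and each pair with both targets met exactly.
broccoli only: max(182/53, 273/88) = 3.434 servings → $2.23.
carrots only: max(182/38, 273/7) = 39 servings → $9.75.
broccoli + carrots with both tight: 3.061 servings and 0.5203 servings → $2.12.
Cheapest feasible corner: $2.12.

$2.12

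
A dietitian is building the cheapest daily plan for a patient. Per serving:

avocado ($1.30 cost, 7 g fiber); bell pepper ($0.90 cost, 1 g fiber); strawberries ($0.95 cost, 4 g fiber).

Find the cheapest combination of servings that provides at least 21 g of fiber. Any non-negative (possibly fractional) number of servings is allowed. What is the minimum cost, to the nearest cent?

Cost per g of fiber: avocado $0.1857, strawberries $0.2375, bell pepper $0.9000.
With no serving limits, use only avocado: 21 g / 7 g = 3 servings × $1.30 = $3.90.

$3.90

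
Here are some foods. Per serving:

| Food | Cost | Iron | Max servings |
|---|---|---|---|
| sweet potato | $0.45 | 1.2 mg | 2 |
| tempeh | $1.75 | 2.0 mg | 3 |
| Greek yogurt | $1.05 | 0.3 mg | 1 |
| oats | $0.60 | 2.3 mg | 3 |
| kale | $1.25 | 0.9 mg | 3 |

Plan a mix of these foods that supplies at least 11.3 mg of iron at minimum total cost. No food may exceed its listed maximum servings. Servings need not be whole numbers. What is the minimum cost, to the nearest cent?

Cost per mg of iron: oats $0.2609, sweet potato $0.3750, tempeh $0.8750, kale $1.3889, Greek yogurt $3.5000.
Take 3 servings of oats: +6.9 mg iron for $1.80 (total $1.80, still need 4.4 mg).
Take 2 servings of sweet potato: +2.4 mg iron for $0.90 (total $2.70, still need 2.0 mg).
Take 1 serving of tempeh: +2.0 mg iron for $1.75 (total $4.45, still need 0.0 mg).
Greedy by cheapest-per-mg is optimal for a single linear constraint, so the minimum cost is $4.45.

$4.45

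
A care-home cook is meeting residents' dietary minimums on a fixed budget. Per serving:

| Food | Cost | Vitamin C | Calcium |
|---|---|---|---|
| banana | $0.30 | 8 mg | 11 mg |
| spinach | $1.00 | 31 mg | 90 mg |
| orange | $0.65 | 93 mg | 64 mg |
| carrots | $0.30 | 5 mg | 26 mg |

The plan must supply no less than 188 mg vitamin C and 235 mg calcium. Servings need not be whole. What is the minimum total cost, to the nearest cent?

At the optimum either one food covers both requirements or two foods hit both targets exactly; no other combination can be cheaper.
banana only: max(188/8, 235/11) = 23.5 servings → $7.05.
spinach only: max(188/31, 235/90) = 6.065 servings → $6.06.
orange only: max(188/93, 235/64) = 3.672 servings → $2.39.
carrots only: max(188/5, 235/26) = 37.6 servings → $11.28.
banana + spinach: intersection lies outside the first quadrant.
banana + orange with both tight: 19.22 servings and 0.3679 servings → $6.01.
banana + carrots: the both-tight solution has a negative serving — not a feasible corner.
spinach + orange with both tight: 1.538 servings and 1.509 servings → $2.52.
spinach + carrots: the both-tight solution has a negative serving — not a feasible corner.
orange + carrots with both tight: 1.77 servings and 4.682 servings → $2.55.
Cheapest feasible corner: $2.39.

$2.39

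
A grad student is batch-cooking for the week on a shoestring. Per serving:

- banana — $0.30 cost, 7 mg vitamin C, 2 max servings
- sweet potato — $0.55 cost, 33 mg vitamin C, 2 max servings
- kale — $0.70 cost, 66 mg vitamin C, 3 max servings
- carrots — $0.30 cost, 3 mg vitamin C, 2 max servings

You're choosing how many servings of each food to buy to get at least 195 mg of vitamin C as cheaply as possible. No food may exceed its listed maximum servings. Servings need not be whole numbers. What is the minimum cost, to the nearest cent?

Cost per mg of vitamin C: kale $0.0106, sweet potato $0.0167, banana $0.0429, carrots $0.1000.
Take 2.955 servings of kale: +195.0 mg vitamin C for $2.07 (total $2.07, still need 0.0 mg).
Filling from the cheapest source first is optimal under one linear minimum: $2.07.

$2.07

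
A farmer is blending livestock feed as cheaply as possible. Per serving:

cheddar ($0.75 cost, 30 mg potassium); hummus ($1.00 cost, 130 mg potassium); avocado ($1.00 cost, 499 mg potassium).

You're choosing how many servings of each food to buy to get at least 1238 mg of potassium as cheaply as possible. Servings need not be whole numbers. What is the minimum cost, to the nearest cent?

$2.48

Cost per mg of potassium: avocado $0.0020, hummus $0.0077, cheddar $0.0250.
With no serving limits, use only avocado: 1238 mg / 499 mg = 2.481 servings × $1.00 = $2.48.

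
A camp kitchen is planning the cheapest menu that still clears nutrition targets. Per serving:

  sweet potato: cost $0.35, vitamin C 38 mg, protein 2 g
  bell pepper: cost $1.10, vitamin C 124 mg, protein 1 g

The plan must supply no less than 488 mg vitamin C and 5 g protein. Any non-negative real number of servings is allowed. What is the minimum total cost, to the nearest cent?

$4.34

sweet potato only: max(488/38, 5/2) = 12.84 servings → $4.49.
bell pepper only: max(488/124, 5/1) = 5 servings → $5.50.
sweet potato + bell pepper with both tight: 0.6286 servings and 3.743 servings → $4.34.
The minimum over all feasible corners is $4.34.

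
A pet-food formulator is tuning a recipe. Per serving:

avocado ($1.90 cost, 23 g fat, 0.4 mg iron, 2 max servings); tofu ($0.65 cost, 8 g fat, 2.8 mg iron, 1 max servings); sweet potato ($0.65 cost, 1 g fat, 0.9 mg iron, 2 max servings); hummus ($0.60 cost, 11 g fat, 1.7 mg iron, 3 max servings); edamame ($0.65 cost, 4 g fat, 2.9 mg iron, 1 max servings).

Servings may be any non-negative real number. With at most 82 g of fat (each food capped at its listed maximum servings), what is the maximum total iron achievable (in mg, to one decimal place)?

13.2 mg

Iron per g fat: sweet potato 0.9, edamame 0.725, tofu 0.35, hummus 0.1545, avocado 0.01739.
Take 2 servings of sweet potato: uses 2 g fat, +1.8 mg iron (running total 1.8 mg).
Take 1 serving of edamame: uses 4 g fat, +2.9 mg iron (running total 4.7 mg).
Take 1 serving of tofu: uses 8 g fat, +2.8 mg iron (running total 7.5 mg).
Take 3 servings of hummus: uses 33 g fat, +5.1 mg iron (running total 12.6 mg).
Take 1.522 servings of avocado: uses 35 g fat, +0.6 mg iron (running total 13.2 mg).
Greedy by best ratio exhausts the fat allowance optimally: 13.2 mg.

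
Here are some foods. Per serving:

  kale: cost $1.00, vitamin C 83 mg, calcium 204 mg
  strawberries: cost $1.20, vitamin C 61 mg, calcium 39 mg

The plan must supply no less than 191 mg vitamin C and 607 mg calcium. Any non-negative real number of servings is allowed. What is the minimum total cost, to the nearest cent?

$2.98

The cheapest plan sits at a corner of the feasible region — with two constraints it uses at most two foods.
kale only: max(191/83, 607/204) = 2.975 servings → $2.98.
strawberries only: max(191/61, 607/39) = 15.56 servings → $18.68.
kale + strawberries: the both-tight solution has a negative serving — not a feasible corner.
Cheapest feasible corner: $2.98.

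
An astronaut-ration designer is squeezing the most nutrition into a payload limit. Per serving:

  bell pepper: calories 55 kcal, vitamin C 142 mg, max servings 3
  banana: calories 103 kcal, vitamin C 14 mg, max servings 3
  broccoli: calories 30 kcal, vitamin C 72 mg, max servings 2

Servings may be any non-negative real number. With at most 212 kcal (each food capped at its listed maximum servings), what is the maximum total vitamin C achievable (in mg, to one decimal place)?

Vitamin C per kcal: bell pepper 2.582, broccoli 2.4, banana 0.1359.
Take 3 servings of bell pepper: uses 165 kcal, +426.0 mg vitamin C (running total 426.0 mg).
Take 1.567 servings of broccoli: uses 47 kcal, +112.8 mg vitamin C (running total 538.8 mg).
Filling greedily by vitamin C-per-kcal is optimal for one linear limit, giving 538.8 mg.

538.8 mg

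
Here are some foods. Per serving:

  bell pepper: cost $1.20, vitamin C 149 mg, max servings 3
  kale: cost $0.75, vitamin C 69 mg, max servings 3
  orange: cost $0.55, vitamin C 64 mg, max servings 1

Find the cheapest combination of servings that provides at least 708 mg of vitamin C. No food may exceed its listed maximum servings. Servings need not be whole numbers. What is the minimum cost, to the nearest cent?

Cost per mg of vitamin C: bell pepper $0.0081, orange $0.0086, kale $0.0109.
Take 3 servings of bell pepper: +447.0 mg vitamin C for $3.60 (total $3.60, still need 261.0 mg).
Take 1 serving of orange: +64.0 mg vitamin C for $0.55 (total $4.15, still need 197.0 mg).
Take 2.855 servings of kale: +197.0 mg vitamin C for $2.14 (total $6.29, still need 0.0 mg).
Filling from the cheapest source first is optimal under one linear minimum: $6.29.

$6.29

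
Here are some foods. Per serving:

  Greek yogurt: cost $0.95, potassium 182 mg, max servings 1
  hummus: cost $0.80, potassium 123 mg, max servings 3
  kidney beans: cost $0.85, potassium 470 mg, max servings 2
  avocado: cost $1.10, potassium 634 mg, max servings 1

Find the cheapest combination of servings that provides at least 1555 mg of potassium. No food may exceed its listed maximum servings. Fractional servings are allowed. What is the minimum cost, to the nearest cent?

$2.77

Cost per mg of potassium: avocado $0.0017, kidney beans $0.0018, Greek yogurt $0.0052, hummus $0.0065.
Take 1 serving of avocado: +634.0 mg potassium for $1.10 (total $1.10, still need 921.0 mg).
Take 1.96 servings of kidney beans: +921.0 mg potassium for $1.67 (total $2.77, still need 0.0 mg).
Greedy by cheapest-per-mg is optimal for a single linear constraint, so the minimum cost is $2.77.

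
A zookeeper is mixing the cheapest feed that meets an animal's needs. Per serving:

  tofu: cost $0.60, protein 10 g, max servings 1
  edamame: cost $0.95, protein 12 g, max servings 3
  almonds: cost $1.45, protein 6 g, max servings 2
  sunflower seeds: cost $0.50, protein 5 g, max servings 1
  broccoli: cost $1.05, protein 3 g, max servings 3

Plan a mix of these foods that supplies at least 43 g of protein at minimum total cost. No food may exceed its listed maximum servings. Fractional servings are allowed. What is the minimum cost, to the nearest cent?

Cost per g of protein: tofu $0.0600, edamame $0.0792, sunflower seeds $0.1000, almonds $0.2417, broccoli $0.3500.
Take 1 serving of tofu: +10.0 g protein for $0.60 (total $0.60, still need 33.0 g).
Take 2.75 servings of edamame: +33.0 g protein for $2.61 (total $3.21, still need 0.0 g).
Greedy by cheapest-per-g is optimal for a single linear constraint, so the minimum cost is $3.21.

$3.21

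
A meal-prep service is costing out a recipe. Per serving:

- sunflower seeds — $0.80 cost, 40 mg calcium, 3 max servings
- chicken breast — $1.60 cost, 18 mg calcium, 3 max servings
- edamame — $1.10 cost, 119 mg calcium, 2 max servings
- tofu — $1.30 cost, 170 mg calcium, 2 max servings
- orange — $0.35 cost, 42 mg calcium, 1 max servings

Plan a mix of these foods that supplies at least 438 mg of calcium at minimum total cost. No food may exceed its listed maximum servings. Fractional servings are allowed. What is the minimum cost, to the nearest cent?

Cost per mg of calcium: tofu $0.0076, orange $0.0083, edamame $0.0092, sunflower seeds $0.0200, chicken breast $0.0889.
Take 2 servings of tofu: +340.0 mg calcium for $2.60 (total $2.60, still need 98.0 mg).
Take 1 serving of orange: +42.0 mg calcium for $0.35 (total $2.95, still need 56.0 mg).
Take 0.4706 servings of edamame: +56.0 mg calcium for $0.52 (total $3.47, still need 0.0 mg).
Greedy by cheapest-per-mg is optimal for a single linear constraint, so the minimum cost is $3.47.

$3.47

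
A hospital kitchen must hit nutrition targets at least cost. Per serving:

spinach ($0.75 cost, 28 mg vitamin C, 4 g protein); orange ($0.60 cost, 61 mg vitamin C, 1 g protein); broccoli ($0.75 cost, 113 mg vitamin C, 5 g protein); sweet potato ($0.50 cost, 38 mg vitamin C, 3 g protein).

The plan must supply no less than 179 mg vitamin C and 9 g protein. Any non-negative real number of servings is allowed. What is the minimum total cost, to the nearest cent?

$1.35

Check every corner: each single food scaled to meet both minima, and each pair solved so both constraints bind.
spinach only: max(179/28, 9/4) = 6.393 servings → $4.79.
orange only: max(179/61, 9/1) = 9 servings → $5.40.
broccoli only: max(179/113, 9/5) = 1.8 servings → $1.35.
sweet potato only: max(179/38, 9/3) = 4.711 servings → $2.36.
spinach + orange with both tight: 1.713 servings and 2.148 servings → $2.57.
spinach + broccoli with both tight: 0.391 servings and 1.487 servings → $1.41.
spinach + sweet potato with both targets exact would need a negative amount; discard.
orange + broccoli: the both-tight solution has a negative serving — not a feasible corner.
orange + sweet potato with both tight: 1.345 servings and 2.552 servings → $2.08.
broccoli + sweet potato with both tight: 1.309 servings and 0.8188 servings → $1.39.
Cheapest feasible corner: $1.35.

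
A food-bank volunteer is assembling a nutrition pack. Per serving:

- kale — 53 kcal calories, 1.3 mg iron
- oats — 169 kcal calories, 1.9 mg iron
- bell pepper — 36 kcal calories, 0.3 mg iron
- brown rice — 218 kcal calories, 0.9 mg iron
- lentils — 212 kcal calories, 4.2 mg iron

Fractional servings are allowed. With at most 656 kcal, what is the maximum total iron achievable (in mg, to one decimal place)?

Iron per kcal: kale 0.02453, lentils 0.01981, oats 0.01124, bell pepper 0.008333, brown rice 0.004128.
With no serving limits, spend the whole calories allowance on kale: 656 kcal / 53 kcal × 1.3 mg = 16.1 mg.

16.1 mg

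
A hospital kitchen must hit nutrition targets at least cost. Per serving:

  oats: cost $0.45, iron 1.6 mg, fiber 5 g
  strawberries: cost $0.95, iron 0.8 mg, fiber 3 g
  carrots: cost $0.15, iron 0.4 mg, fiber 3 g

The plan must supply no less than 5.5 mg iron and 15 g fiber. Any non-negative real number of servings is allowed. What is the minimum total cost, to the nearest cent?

This is a tiny linear program; its minimum lies at a vertex of the feasible set. List the vertices and price them.
oats only: max(5.5/1.6, 15/5) = 3.438 servings → $1.55.
strawberries only: max(5.5/0.8, 15/3) = 6.875 servings → $6.53.
carrots only: max(5.5/0.4, 15/3) = 13.75 servings → $2.06.
oats + strawberries: the both-tight solution has a negative serving — not a feasible corner.
oats + carrots: the both-tight solution has a negative serving — not a feasible corner.
strawberries + carrots with both targets exact would need a negative amount; discard.
The minimum over all feasible corners is $1.55.

$1.55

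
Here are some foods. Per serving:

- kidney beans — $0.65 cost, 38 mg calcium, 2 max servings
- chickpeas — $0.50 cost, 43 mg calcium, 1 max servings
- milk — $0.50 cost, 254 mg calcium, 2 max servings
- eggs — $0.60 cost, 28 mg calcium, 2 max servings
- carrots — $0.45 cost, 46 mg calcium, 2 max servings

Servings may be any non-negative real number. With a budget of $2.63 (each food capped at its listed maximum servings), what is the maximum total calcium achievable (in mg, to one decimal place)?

Calcium per dollar: milk 508, carrots 102.2, chickpeas 86, kidney beans 58.46, eggs 46.67.
Take 2 servings of milk: spends $1.00, +508.0 mg calcium (running total 508.0 mg).
Take 2 servings of carrots: spends $0.90, +92.0 mg calcium (running total 600.0 mg).
Take 1 serving of chickpeas: spends $0.50, +43.0 mg calcium (running total 643.0 mg).
Take 0.3538 servings of kidney beans: spends $0.23, +13.4 mg calcium (running total 656.4 mg).
Greedy by best ratio exhausts the cost allowance optimally: 656.4 mg.

656.4 mg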